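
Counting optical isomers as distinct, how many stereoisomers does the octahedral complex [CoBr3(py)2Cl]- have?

3

An octahedron has six vertices in three trans pairs; every non-trans pair is cis.
Systematic placement gives 3 geometric isomers: Br mer, py trans; Br mer, py cis; Br fac, py cis.
Each arrangement has an internal mirror plane or centre of symmetry, so none is chiral.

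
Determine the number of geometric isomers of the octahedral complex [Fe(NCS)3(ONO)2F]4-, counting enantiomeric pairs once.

3

There are 3 geometric isomers: NCS mer, ONO trans; NCS fac, ONO cis; NCS mer, ONO cis.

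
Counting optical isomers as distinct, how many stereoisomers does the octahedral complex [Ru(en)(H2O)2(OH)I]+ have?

An octahedron has six vertices in three trans pairs; every non-trans pair is cis.
Each en is bidentate and must span two cis positions.
The distinct arrangements are (4 in all): H2O trans; H2O cis (3 arrangements, 2 chiral).
Of these, 2 lack any improper symmetry element and so occur as enantiomeric pairs, giving 4 + 2 = 6 stereoisomers in total.

6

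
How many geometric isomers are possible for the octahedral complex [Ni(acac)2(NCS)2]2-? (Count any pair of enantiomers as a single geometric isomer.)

The six octahedral sites form three mutually perpendicular trans pairs.
Each acac is bidentate and must span two cis positions.
There are 2 geometric isomers: NCS trans; NCS cis (chiral).

2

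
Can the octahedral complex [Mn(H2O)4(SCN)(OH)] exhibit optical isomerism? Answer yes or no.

An octahedron has six vertices in three trans pairs; every non-trans pair is cis.
Working through the distinct placements yields 2 geometric isomers: SCN and OH mutually trans; SCN and OH mutually cis.
Each arrangement has an internal mirror plane or centre of symmetry, so none is chiral.

no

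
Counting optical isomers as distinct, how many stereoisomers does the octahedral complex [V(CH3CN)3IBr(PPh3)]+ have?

5

Systematic placement gives 4 geometric isomers: CH3CN mer (3 arrangements); CH3CN fac (chiral).
One of these lacks any improper symmetry element and so occurs as an enantiomeric pair, giving 4 + 1 = 5 stereoisomers in total.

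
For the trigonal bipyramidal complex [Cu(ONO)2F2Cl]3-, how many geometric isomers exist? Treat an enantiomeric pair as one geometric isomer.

Exhaustive case analysis gives 5 geometric isomers.

5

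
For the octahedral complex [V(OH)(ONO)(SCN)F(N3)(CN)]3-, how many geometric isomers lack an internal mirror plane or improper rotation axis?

An octahedron has six vertices in three trans pairs; every non-trans pair is cis.
Systematic enumeration (placing each ligand type in turn and discarding arrangements equivalent by rotation or reflection) gives 15 geometric isomers.
Of these, 15 lack any improper symmetry element and so occur as enantiomeric pairs, giving 15 + 15 = 30 stereoisomers in total.

15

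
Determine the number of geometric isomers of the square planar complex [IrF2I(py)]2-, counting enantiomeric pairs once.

2

Systematic placement gives 2 geometric isomers: F cis; F trans.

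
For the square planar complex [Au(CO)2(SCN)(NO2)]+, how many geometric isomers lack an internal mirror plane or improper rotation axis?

0

Working through the distinct placements yields 2 geometric isomers: CO cis; CO trans.
Each arrangement has an internal mirror plane or centre of symmetry, so none is chiral.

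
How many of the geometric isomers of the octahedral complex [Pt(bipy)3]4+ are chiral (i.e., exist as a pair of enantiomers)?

1

In an octahedral complex each vertex has one trans partner and four cis neighbours.
Each bipy is bidentate and must span two cis positions.
Only one geometric arrangement is possible; it has no improper symmetry element, so it exists as a pair of enantiomers (2 stereoisomers).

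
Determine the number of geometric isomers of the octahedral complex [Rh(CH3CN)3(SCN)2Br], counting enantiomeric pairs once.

In an octahedral complex each vertex has one trans partner and four cis neighbours.
Systematic placement gives 3 geometric isomers: CH3CN mer, SCN trans; CH3CN fac, SCN cis; CH3CN mer, SCN cis.

3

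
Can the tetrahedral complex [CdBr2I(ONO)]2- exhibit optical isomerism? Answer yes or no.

In a tetrahedral complex all four positions are equivalent and every pair of ligands is adjacent — there is no cis/trans distinction.
Only one geometric arrangement is possible.

no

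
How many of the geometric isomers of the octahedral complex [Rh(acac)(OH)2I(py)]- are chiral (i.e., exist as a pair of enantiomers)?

2

An octahedron has six vertices in three trans pairs; every non-trans pair is cis.
Each acac is bidentate and must span two cis positions.
Working through the distinct placements yields 4 geometric isomers: OH cis (3 arrangements, 2 chiral); OH trans.
Of these, 2 lack any improper symmetry element and so occur as enantiomeric pairs, giving 4 + 2 = 6 stereoisomers in total.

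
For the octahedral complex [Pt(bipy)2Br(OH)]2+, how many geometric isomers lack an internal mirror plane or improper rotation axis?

1

The six octahedral sites form three mutually perpendicular trans pairs.
Each bipy is bidentate and must span two cis positions.
Working through the distinct placements yields 2 geometric isomers: Br and OH mutually trans; Br and OH mutually cis (chiral).
One of these lacks any improper symmetry element and so occurs as an enantiomeric pair, giving 2 + 1 = 3 stereoisomers in total.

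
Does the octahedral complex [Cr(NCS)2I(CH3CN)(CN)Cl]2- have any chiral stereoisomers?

yes

The six octahedral sites form three mutually perpendicular trans pairs.
Systematic enumeration (placing each ligand type in turn and discarding arrangements equivalent by rotation or reflection) gives 9 geometric isomers.
Of these, 6 lack any improper symmetry element and so occur as enantiomeric pairs, giving 9 + 6 = 15 stereoisomers in total.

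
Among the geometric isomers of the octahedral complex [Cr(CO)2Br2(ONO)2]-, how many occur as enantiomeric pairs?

In an octahedral complex each vertex has one trans partner and four cis neighbours.
Systematic placement gives 5 geometric isomers: CO trans, Br trans, ONO trans; CO cis, Br trans, ONO cis; CO cis, Br cis, ONO trans; CO cis, Br cis, ONO cis (chiral); CO trans, Br cis, ONO cis.
One of these lacks any improper symmetry element and so occurs as an enantiomeric pair, giving 5 + 1 = 6 stereoisomers in total.

1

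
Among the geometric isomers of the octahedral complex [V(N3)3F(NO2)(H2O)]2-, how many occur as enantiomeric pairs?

1

In an octahedral complex each vertex has one trans partner and four cis neighbours.
The distinct arrangements are (4 in all): N3 mer (3 arrangements); N3 fac (chiral).
One of these lacks any improper symmetry element and so occurs as an enantiomeric pair, giving 4 + 1 = 5 stereoisomers in total.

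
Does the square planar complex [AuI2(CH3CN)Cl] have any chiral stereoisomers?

no

In a square planar complex each vertex has one trans partner and two cis neighbours.
There are 2 geometric isomers: I cis; I trans.
Each arrangement has an internal mirror plane or centre of symmetry, so none is chiral.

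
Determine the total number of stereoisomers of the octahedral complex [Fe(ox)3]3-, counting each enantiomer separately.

In an octahedral complex each vertex has one trans partner and four cis neighbours.
Each ox is bidentate and must span two cis positions.
Only one geometric arrangement is possible; it has no improper symmetry element, so it exists as a pair of enantiomers (2 stereoisomers).

2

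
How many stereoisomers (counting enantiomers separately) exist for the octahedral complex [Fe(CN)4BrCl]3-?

The six octahedral sites form three mutually perpendicular trans pairs.
Systematic placement gives 2 geometric isomers: Br and Cl mutually cis; Br and Cl mutually trans.
Each arrangement has an internal mirror plane or centre of symmetry, so none is chiral.

2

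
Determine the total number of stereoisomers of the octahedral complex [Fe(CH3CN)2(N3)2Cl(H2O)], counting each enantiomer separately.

8

An octahedron has six vertices in three trans pairs; every non-trans pair is cis.
The distinct arrangements are (6 in all): CH3CN trans, N3 trans; CH3CN trans, N3 cis; CH3CN cis, N3 trans; CH3CN cis, N3 cis (3 arrangements, 2 chiral).
Of these, 2 lack any improper symmetry element and so occur as enantiomeric pairs, giving 6 + 2 = 8 stereoisomers in total.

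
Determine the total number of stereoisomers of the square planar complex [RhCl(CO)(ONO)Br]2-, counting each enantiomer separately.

Systematic placement gives 3 geometric isomers: (Br/Cl trans, CO/ONO trans); (Br/ONO trans, CO/Cl trans); (Br/CO trans, Cl/ONO trans).
Each arrangement has an internal mirror plane or centre of symmetry, so none is chiral.

3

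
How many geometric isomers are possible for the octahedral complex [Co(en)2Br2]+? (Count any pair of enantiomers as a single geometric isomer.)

Each en is bidentate and must span two cis positions.
Systematic placement gives 2 geometric isomers: Br trans; Br cis (chiral).

2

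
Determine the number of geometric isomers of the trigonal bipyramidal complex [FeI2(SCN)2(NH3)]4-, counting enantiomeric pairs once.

A trigonal bipyramid has two axial and three equatorial sites, which are chemically inequivalent.
Placing the ligands in turn and identifying arrangements related by rotation or reflection leaves 5 distinct geometric isomers.

5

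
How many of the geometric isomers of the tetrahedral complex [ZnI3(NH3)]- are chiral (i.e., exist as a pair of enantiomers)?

In a tetrahedral complex all four positions are equivalent and every pair of ligands is adjacent — there is no cis/trans distinction.
Only one geometric arrangement is possible.

0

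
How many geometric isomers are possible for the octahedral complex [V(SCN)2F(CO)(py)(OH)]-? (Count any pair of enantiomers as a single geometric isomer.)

9

The six octahedral sites form three mutually perpendicular trans pairs.
Systematic enumeration (placing each ligand type in turn and discarding arrangements equivalent by rotation or reflection) gives 9 geometric isomers.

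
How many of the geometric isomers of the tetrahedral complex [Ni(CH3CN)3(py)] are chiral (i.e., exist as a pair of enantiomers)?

0

In a tetrahedral complex all four positions are equivalent and every pair of ligands is adjacent — there is no cis/trans distinction.
Only one geometric arrangement is possible.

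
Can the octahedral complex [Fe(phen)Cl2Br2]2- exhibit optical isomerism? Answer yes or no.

yes

The six octahedral sites form three mutually perpendicular trans pairs.
Each phen is bidentate and must span two cis positions.
There are 3 geometric isomers: Cl cis, Br trans; Cl cis, Br cis (chiral); Cl trans, Br cis.
One of these lacks any improper symmetry element and so occurs as an enantiomeric pair, giving 3 + 1 = 4 stereoisomers in total.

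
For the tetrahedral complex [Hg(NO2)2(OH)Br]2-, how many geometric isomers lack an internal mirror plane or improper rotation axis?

0

All four vertices of a tetrahedron are equivalent and mutually adjacent, so cis/trans isomerism cannot arise.
Only one geometric arrangement is possible.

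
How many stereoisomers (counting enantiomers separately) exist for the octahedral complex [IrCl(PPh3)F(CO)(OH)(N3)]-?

Exhaustive case analysis gives 15 geometric isomers.
Of these, 15 lack any improper symmetry element and so occur as enantiomeric pairs, giving 15 + 15 = 30 stereoisomers in total.

30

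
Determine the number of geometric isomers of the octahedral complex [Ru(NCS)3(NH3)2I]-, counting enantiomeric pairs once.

In an octahedral complex each vertex has one trans partner and four cis neighbours.
There are 3 geometric isomers: NCS mer, NH3 trans; NCS fac, NH3 cis; NCS mer, NH3 cis.

3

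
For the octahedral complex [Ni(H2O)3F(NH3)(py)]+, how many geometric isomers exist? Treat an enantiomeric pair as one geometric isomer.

An octahedron has six vertices in three trans pairs; every non-trans pair is cis.
Working through the distinct placements yields 4 geometric isomers: H2O mer (3 arrangements); H2O fac (chiral).

4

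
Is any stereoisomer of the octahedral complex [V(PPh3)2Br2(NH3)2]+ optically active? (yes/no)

yes

An octahedron has six vertices in three trans pairs; every non-trans pair is cis.
Systematic placement gives 5 geometric isomers: PPh3 trans, Br trans, NH3 trans; PPh3 cis, Br trans, NH3 cis; PPh3 trans, Br cis, NH3 cis; PPh3 cis, Br cis, NH3 cis (chiral); PPh3 cis, Br cis, NH3 trans.
One of these lacks any improper symmetry element and so occurs as an enantiomeric pair, giving 5 + 1 = 6 stereoisomers in total.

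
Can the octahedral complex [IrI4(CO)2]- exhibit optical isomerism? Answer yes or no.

no

In an octahedral complex each vertex has one trans partner and four cis neighbours.
Systematic placement gives 2 geometric isomers: CO trans; CO cis.
Each arrangement has an internal mirror plane or centre of symmetry, so none is chiral.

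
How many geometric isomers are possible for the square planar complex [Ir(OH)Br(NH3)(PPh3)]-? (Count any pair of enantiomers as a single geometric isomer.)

3

A square has two trans pairs of vertices; adjacent vertices are cis.
The distinct arrangements are (3 in all): (Br/OH trans, NH3/PPh3 trans); (Br/PPh3 trans, NH3/OH trans); (Br/NH3 trans, OH/PPh3 trans).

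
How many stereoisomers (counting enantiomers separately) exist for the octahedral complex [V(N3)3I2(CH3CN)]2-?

3

An octahedron has six vertices in three trans pairs; every non-trans pair is cis.
There are 3 geometric isomers: N3 mer, I cis; N3 mer, I trans; N3 fac, I cis.
Each arrangement has an internal mirror plane or centre of symmetry, so none is chiral.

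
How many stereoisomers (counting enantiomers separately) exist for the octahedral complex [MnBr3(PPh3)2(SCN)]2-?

3

In an octahedral complex each vertex has one trans partner and four cis neighbours.
Systematic placement gives 3 geometric isomers: Br mer, PPh3 cis; Br mer, PPh3 trans; Br fac, PPh3 cis.
Each arrangement has an internal mirror plane or centre of symmetry, so none is chiral.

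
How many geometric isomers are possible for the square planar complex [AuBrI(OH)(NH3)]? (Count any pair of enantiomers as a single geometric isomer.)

In a square planar complex each vertex has one trans partner and two cis neighbours.
Systematic placement gives 3 geometric isomers: (Br/NH3 trans, I/OH trans); (Br/OH trans, I/NH3 trans); (Br/I trans, NH3/OH trans).

3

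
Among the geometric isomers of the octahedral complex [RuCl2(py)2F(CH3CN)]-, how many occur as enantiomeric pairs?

2

An octahedron has six vertices in three trans pairs; every non-trans pair is cis.
Systematic placement gives 6 geometric isomers: Cl cis, py trans; Cl cis, py cis (3 arrangements, 2 chiral); Cl trans, py trans; Cl trans, py cis.
Of these, 2 lack any improper symmetry element and so occur as enantiomeric pairs, giving 6 + 2 = 8 stereoisomers in total.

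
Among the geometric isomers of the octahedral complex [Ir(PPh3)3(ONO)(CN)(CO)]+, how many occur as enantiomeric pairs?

1

In an octahedral complex each vertex has one trans partner and four cis neighbours.
There are 4 geometric isomers: PPh3 mer (3 arrangements); PPh3 fac (chiral).
One of these lacks any improper symmetry element and so occurs as an enantiomeric pair, giving 4 + 1 = 5 stereoisomers in total.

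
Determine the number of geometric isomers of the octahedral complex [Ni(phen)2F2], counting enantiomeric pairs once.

An octahedron has six vertices in three trans pairs; every non-trans pair is cis.
Each phen is bidentate and must span two cis positions.
Working through the distinct placements yields 2 geometric isomers: F trans; F cis (chiral).

2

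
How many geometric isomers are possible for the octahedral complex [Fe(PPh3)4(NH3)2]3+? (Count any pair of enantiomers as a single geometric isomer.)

2

The six octahedral sites form three mutually perpendicular trans pairs.
Working through the distinct placements yields 2 geometric isomers: NH3 trans; NH3 cis.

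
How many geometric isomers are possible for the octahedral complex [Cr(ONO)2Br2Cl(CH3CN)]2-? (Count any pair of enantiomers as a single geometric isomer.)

In an octahedral complex each vertex has one trans partner and four cis neighbours.
There are 6 geometric isomers: ONO trans, Br trans; ONO cis, Br trans; ONO trans, Br cis; ONO cis, Br cis (3 arrangements, 2 chiral).

6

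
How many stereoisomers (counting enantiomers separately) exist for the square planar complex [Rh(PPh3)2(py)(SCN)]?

A square has two trans pairs of vertices; adjacent vertices are cis.
Systematic placement gives 2 geometric isomers: PPh3 cis; PPh3 trans.
Each arrangement has an internal mirror plane or centre of symmetry, so none is chiral.

2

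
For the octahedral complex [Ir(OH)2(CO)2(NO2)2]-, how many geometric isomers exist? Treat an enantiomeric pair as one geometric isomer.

The six octahedral sites form three mutually perpendicular trans pairs.
There are 5 geometric isomers: OH trans, CO trans, NO2 trans; OH cis, CO trans, NO2 cis; OH trans, CO cis, NO2 cis; OH cis, CO cis, NO2 cis (chiral); OH cis, CO cis, NO2 trans.

5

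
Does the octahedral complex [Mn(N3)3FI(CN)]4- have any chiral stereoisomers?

yes

Working through the distinct placements yields 4 geometric isomers: N3 mer (3 arrangements); N3 fac (chiral).
One of these lacks any improper symmetry element and so occurs as an enantiomeric pair, giving 4 + 1 = 5 stereoisomers in total.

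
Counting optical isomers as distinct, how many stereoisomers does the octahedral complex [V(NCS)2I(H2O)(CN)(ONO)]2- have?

The six octahedral sites form three mutually perpendicular trans pairs.
Exhaustive case analysis gives 9 geometric isomers.
Of these, 6 lack any improper symmetry element and so occur as enantiomeric pairs, giving 9 + 6 = 15 stereoisomers in total.

15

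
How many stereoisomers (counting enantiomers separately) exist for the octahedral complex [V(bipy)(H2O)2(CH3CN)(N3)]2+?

6

In an octahedral complex each vertex has one trans partner and four cis neighbours.
Each bipy is bidentate and must span two cis positions.
There are 4 geometric isomers: H2O cis (3 arrangements, 2 chiral); H2O trans.
Of these, 2 lack any improper symmetry element and so occur as enantiomeric pairs, giving 4 + 2 = 6 stereoisomers in total.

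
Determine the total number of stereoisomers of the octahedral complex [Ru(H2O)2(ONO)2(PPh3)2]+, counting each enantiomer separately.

6

Working through the distinct placements yields 5 geometric isomers: H2O trans, ONO trans, PPh3 trans; H2O trans, ONO cis, PPh3 cis; H2O cis, ONO cis, PPh3 trans; H2O cis, ONO cis, PPh3 cis (chiral); H2O cis, ONO trans, PPh3 cis.
One of these lacks any improper symmetry element and so occurs as an enantiomeric pair, giving 5 + 1 = 6 stereoisomers in total.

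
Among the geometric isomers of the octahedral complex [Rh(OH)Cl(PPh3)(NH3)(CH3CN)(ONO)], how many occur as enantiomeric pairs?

Placing the ligands in turn and identifying arrangements related by rotation or reflection leaves 15 distinct geometric isomers.
Of these, 15 lack any improper symmetry element and so occur as enantiomeric pairs, giving 15 + 15 = 30 stereoisomers in total.

15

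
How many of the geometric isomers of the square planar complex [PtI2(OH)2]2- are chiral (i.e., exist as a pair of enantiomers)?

0

There are 2 geometric isomers: I cis; I trans.
Each arrangement has an internal mirror plane or centre of symmetry, so none is chiral.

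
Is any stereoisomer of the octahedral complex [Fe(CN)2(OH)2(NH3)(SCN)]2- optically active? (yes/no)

An octahedron has six vertices in three trans pairs; every non-trans pair is cis.
There are 6 geometric isomers: CN trans, OH cis; CN trans, OH trans; CN cis, OH cis (3 arrangements, 2 chiral); CN cis, OH trans.
Of these, 2 lack any improper symmetry element and so occur as enantiomeric pairs, giving 6 + 2 = 8 stereoisomers in total.

yes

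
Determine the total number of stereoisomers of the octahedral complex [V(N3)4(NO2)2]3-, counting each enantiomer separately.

2

The six octahedral sites form three mutually perpendicular trans pairs.
Systematic placement gives 2 geometric isomers: NO2 trans; NO2 cis.
Each arrangement has an internal mirror plane or centre of symmetry, so none is chiral.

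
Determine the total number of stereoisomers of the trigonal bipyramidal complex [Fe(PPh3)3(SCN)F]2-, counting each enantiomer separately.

A trigonal bipyramid has two axial and three equatorial sites, which are chemically inequivalent.
The distinct arrangements are (4 in all): SCN equatorial, F axial; SCN axial, F axial; SCN equatorial, F equatorial; SCN axial, F equatorial.
Each arrangement has an internal mirror plane or centre of symmetry, so none is chiral.

4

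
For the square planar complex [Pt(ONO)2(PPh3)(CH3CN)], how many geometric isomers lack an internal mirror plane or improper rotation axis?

Working through the distinct placements yields 2 geometric isomers: ONO cis; ONO trans.
Each arrangement has an internal mirror plane or centre of symmetry, so none is chiral.

0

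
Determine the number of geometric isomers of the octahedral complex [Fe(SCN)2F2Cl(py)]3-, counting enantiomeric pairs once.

An octahedron has six vertices in three trans pairs; every non-trans pair is cis.
There are 6 geometric isomers: SCN cis, F cis (3 arrangements, 2 chiral); SCN trans, F cis; SCN cis, F trans; SCN trans, F trans.

6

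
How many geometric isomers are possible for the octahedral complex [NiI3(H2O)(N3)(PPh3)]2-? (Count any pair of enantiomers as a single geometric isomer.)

4

An octahedron has six vertices in three trans pairs; every non-trans pair is cis.
The distinct arrangements are (4 in all): I mer (3 arrangements); I fac (chiral).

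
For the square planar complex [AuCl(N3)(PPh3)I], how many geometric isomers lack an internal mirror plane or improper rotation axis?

0

A square has two trans pairs of vertices; adjacent vertices are cis.
Systematic placement gives 3 geometric isomers: (Cl/N3 trans, I/PPh3 trans); (Cl/PPh3 trans, I/N3 trans); (Cl/I trans, N3/PPh3 trans).
Each arrangement has an internal mirror plane or centre of symmetry, so none is chiral.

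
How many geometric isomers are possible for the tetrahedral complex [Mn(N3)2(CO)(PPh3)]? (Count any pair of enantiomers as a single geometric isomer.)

In a tetrahedral complex all four positions are equivalent and every pair of ligands is adjacent — there is no cis/trans distinction.
Only one geometric arrangement is possible.

1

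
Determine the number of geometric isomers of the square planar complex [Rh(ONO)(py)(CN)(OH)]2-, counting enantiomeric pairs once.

Working through the distinct placements yields 3 geometric isomers: (CN/ONO trans, OH/py trans); (CN/py trans, OH/ONO trans); (CN/OH trans, ONO/py trans).

3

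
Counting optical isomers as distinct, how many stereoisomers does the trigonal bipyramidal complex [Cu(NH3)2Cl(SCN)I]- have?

In a trigonal bipyramid the two axial positions differ from the three equatorial ones.
Placing the ligands in turn and identifying arrangements related by rotation or reflection leaves 7 distinct geometric isomers.
Of these, 3 lack any improper symmetry element and so occur as enantiomeric pairs, giving 7 + 3 = 10 stereoisomers in total.

10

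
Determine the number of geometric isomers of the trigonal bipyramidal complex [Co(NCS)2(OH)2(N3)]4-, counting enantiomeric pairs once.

5

Placing the ligands in turn and identifying arrangements related by rotation or reflection leaves 5 distinct geometric isomers.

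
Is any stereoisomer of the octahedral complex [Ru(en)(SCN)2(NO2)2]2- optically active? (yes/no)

yes

The six octahedral sites form three mutually perpendicular trans pairs.
Each en is bidentate and must span two cis positions.
Systematic placement gives 3 geometric isomers: SCN cis, NO2 trans; SCN cis, NO2 cis (chiral); SCN trans, NO2 cis.
One of these lacks any improper symmetry element and so occurs as an enantiomeric pair, giving 3 + 1 = 4 stereoisomers in total.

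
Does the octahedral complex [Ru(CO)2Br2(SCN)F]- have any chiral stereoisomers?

yes

There are 6 geometric isomers: CO trans, Br trans; CO cis, Br trans; CO cis, Br cis (3 arrangements, 2 chiral); CO trans, Br cis.
Of these, 2 lack any improper symmetry element and so occur as enantiomeric pairs, giving 6 + 2 = 8 stereoisomers in total.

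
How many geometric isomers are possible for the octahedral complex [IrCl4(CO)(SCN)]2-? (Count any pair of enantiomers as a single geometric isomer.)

2

An octahedron has six vertices in three trans pairs; every non-trans pair is cis.
Systematic placement gives 2 geometric isomers: CO and SCN mutually cis; CO and SCN mutually trans.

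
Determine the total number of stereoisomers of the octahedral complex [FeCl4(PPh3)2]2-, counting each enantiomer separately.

An octahedron has six vertices in three trans pairs; every non-trans pair is cis.
There are 2 geometric isomers: PPh3 trans; PPh3 cis.
Each arrangement has an internal mirror plane or centre of symmetry, so none is chiral.

2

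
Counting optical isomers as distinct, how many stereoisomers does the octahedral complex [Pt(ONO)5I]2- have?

1

An octahedron has six vertices in three trans pairs; every non-trans pair is cis.
Only one geometric arrangement is possible.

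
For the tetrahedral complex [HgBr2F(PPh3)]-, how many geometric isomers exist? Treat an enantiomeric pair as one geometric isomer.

1

All four vertices of a tetrahedron are equivalent and mutually adjacent, so cis/trans isomerism cannot arise.
Only one geometric arrangement is possible.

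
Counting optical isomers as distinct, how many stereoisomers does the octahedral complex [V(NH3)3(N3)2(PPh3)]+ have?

An octahedron has six vertices in three trans pairs; every non-trans pair is cis.
Systematic placement gives 3 geometric isomers: NH3 mer, N3 trans; NH3 fac, N3 cis; NH3 mer, N3 cis.
Each arrangement has an internal mirror plane or centre of symmetry, so none is chiral.

3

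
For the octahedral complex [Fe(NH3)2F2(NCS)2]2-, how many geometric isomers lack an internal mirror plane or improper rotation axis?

The six octahedral sites form three mutually perpendicular trans pairs.
Systematic placement gives 5 geometric isomers: NH3 trans, F trans, NCS trans; NH3 cis, F trans, NCS cis; NH3 trans, F cis, NCS cis; NH3 cis, F cis, NCS cis (chiral); NH3 cis, F cis, NCS trans.
One of these lacks any improper symmetry element and so occurs as an enantiomeric pair, giving 5 + 1 = 6 stereoisomers in total.

1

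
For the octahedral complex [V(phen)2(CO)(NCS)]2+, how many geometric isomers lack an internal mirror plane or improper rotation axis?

1

Each phen is bidentate and must span two cis positions.
Systematic placement gives 2 geometric isomers: CO and NCS mutually trans; CO and NCS mutually cis (chiral).
One of these lacks any improper symmetry element and so occurs as an enantiomeric pair, giving 2 + 1 = 3 stereoisomers in total.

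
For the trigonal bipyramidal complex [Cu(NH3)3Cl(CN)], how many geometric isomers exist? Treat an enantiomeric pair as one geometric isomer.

A trigonal bipyramid has two axial and three equatorial sites, which are chemically inequivalent.
The distinct arrangements are (4 in all): Cl axial, CN axial; Cl equatorial, CN axial; Cl axial, CN equatorial; Cl equatorial, CN equatorial.

4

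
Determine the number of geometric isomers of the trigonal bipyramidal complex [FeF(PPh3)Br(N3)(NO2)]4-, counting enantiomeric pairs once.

A trigonal bipyramid has two axial and three equatorial sites, which are chemically inequivalent.
Systematic enumeration (placing each ligand type in turn and discarding arrangements equivalent by rotation or reflection) gives 10 geometric isomers.

10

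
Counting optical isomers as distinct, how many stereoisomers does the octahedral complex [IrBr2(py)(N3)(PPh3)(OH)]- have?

15

In an octahedral complex each vertex has one trans partner and four cis neighbours.
Exhaustive case analysis gives 9 geometric isomers.
Of these, 6 lack any improper symmetry element and so occur as enantiomeric pairs, giving 9 + 6 = 15 stereoisomers in total.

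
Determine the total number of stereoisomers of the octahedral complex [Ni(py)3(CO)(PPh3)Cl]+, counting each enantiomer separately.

Systematic placement gives 4 geometric isomers: py mer (3 arrangements); py fac (chiral).
One of these lacks any improper symmetry element and so occurs as an enantiomeric pair, giving 4 + 1 = 5 stereoisomers in total.

5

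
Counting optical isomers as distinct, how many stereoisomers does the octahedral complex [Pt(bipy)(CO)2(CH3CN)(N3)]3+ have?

6

An octahedron has six vertices in three trans pairs; every non-trans pair is cis.
Each bipy is bidentate and must span two cis positions.
There are 4 geometric isomers: CO cis (3 arrangements, 2 chiral); CO trans.
Of these, 2 lack any improper symmetry element and so occur as enantiomeric pairs, giving 4 + 2 = 6 stereoisomers in total.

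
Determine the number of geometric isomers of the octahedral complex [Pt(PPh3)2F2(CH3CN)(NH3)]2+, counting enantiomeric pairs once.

The six octahedral sites form three mutually perpendicular trans pairs.
There are 6 geometric isomers: PPh3 trans, F cis; PPh3 cis, F cis (3 arrangements, 2 chiral); PPh3 trans, F trans; PPh3 cis, F trans.

6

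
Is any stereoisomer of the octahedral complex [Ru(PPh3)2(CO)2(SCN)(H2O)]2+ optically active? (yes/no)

The six octahedral sites form three mutually perpendicular trans pairs.
Systematic placement gives 6 geometric isomers: PPh3 cis, CO trans; PPh3 trans, CO trans; PPh3 cis, CO cis (3 arrangements, 2 chiral); PPh3 trans, CO cis.
Of these, 2 lack any improper symmetry element and so occur as enantiomeric pairs, giving 6 + 2 = 8 stereoisomers in total.

yes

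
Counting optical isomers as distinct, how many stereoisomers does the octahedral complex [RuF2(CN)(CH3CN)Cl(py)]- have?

15

In an octahedral complex each vertex has one trans partner and four cis neighbours.
Exhaustive case analysis gives 9 geometric isomers.
Of these, 6 lack any improper symmetry element and so occur as enantiomeric pairs, giving 9 + 6 = 15 stereoisomers in total.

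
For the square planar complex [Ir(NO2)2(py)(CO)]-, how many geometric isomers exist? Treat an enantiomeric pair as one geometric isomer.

In a square planar complex each vertex has one trans partner and two cis neighbours.
Systematic placement gives 2 geometric isomers: NO2 cis; NO2 trans.

2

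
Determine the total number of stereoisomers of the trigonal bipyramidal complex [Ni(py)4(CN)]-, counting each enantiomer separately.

In a trigonal bipyramid the two axial positions differ from the three equatorial ones.
Working through the distinct placements yields 2 geometric isomers: CN axial; CN equatorial.
Each arrangement has an internal mirror plane or centre of symmetry, so none is chiral.

2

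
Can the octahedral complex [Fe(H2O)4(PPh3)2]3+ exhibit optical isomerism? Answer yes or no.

In an octahedral complex each vertex has one trans partner and four cis neighbours.
Systematic placement gives 2 geometric isomers: PPh3 trans; PPh3 cis.
Each arrangement has an internal mirror plane or centre of symmetry, so none is chiral.

no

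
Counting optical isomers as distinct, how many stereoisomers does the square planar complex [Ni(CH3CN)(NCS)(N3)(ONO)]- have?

A square has two trans pairs of vertices; adjacent vertices are cis.
Systematic placement gives 3 geometric isomers: (CH3CN/NCS trans, N3/ONO trans); (CH3CN/ONO trans, N3/NCS trans); (CH3CN/N3 trans, NCS/ONO trans).
Each arrangement has an internal mirror plane or centre of symmetry, so none is chiral.

3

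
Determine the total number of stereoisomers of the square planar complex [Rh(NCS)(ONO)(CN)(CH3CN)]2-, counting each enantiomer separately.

In a square planar complex each vertex has one trans partner and two cis neighbours.
There are 3 geometric isomers: (CH3CN/NCS trans, CN/ONO trans); (CH3CN/ONO trans, CN/NCS trans); (CH3CN/CN trans, NCS/ONO trans).
Each arrangement has an internal mirror plane or centre of symmetry, so none is chiral.

3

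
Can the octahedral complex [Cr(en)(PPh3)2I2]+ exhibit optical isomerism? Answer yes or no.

In an octahedral complex each vertex has one trans partner and four cis neighbours.
Each en is bidentate and must span two cis positions.
The distinct arrangements are (3 in all): PPh3 cis, I trans; PPh3 cis, I cis (chiral); PPh3 trans, I cis.
One of these lacks any improper symmetry element and so occurs as an enantiomeric pair, giving 3 + 1 = 4 stereoisomers in total.

yes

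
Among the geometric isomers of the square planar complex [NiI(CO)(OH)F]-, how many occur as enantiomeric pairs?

There are 3 geometric isomers: (CO/I trans, F/OH trans); (CO/OH trans, F/I trans); (CO/F trans, I/OH trans).
Each arrangement has an internal mirror plane or centre of symmetry, so none is chiral.

0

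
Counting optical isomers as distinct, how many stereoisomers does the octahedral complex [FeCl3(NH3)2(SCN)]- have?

The distinct arrangements are (3 in all): Cl mer, NH3 cis; Cl mer, NH3 trans; Cl fac, NH3 cis.
Each arrangement has an internal mirror plane or centre of symmetry, so none is chiral.

3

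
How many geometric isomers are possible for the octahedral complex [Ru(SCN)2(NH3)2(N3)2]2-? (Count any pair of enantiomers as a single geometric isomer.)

In an octahedral complex each vertex has one trans partner and four cis neighbours.
Systematic placement gives 5 geometric isomers: SCN trans, NH3 trans, N3 trans; SCN cis, NH3 cis, N3 trans; SCN trans, NH3 cis, N3 cis; SCN cis, NH3 cis, N3 cis (chiral); SCN cis, NH3 trans, N3 cis.

5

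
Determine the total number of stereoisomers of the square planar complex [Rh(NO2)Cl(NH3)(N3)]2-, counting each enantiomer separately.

3

In a square planar complex each vertex has one trans partner and two cis neighbours.
There are 3 geometric isomers: (Cl/NH3 trans, N3/NO2 trans); (Cl/NO2 trans, N3/NH3 trans); (Cl/N3 trans, NH3/NO2 trans).
Each arrangement has an internal mirror plane or centre of symmetry, so none is chiral.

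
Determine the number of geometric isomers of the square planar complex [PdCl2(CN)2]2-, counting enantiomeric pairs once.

2

A square has two trans pairs of vertices; adjacent vertices are cis.
Working through the distinct placements yields 2 geometric isomers: Cl cis; Cl trans.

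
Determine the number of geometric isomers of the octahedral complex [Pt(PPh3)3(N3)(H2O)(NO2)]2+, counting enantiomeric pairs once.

4

In an octahedral complex each vertex has one trans partner and four cis neighbours.
The distinct arrangements are (4 in all): PPh3 mer (3 arrangements); PPh3 fac (chiral).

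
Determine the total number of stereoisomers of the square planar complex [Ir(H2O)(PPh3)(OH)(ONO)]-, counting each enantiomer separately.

3

Systematic placement gives 3 geometric isomers: (H2O/ONO trans, OH/PPh3 trans); (H2O/PPh3 trans, OH/ONO trans); (H2O/OH trans, ONO/PPh3 trans).
Each arrangement has an internal mirror plane or centre of symmetry, so none is chiral.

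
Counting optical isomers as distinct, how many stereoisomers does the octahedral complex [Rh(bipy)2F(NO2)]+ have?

Each bipy is bidentate and must span two cis positions.
There are 2 geometric isomers: F and NO2 mutually trans; F and NO2 mutually cis (chiral).
One of these lacks any improper symmetry element and so occurs as an enantiomeric pair, giving 2 + 1 = 3 stereoisomers in total.

3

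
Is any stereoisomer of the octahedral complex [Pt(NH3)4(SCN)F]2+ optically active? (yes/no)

no

Working through the distinct placements yields 2 geometric isomers: SCN and F mutually cis; SCN and F mutually trans.
Each arrangement has an internal mirror plane or centre of symmetry, so none is chiral.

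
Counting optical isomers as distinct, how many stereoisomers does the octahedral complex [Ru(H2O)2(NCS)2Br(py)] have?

8

The six octahedral sites form three mutually perpendicular trans pairs.
Working through the distinct placements yields 6 geometric isomers: H2O cis, NCS cis (3 arrangements, 2 chiral); H2O cis, NCS trans; H2O trans, NCS cis; H2O trans, NCS trans.
Of these, 2 lack any improper symmetry element and so occur as enantiomeric pairs, giving 6 + 2 = 8 stereoisomers in total.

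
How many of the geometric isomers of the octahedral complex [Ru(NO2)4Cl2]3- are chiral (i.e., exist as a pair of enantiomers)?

0

An octahedron has six vertices in three trans pairs; every non-trans pair is cis.
Working through the distinct placements yields 2 geometric isomers: Cl trans; Cl cis.
Each arrangement has an internal mirror plane or centre of symmetry, so none is chiral.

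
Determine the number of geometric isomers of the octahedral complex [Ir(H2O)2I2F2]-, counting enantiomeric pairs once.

The six octahedral sites form three mutually perpendicular trans pairs.
Working through the distinct placements yields 5 geometric isomers: H2O trans, I trans, F trans; H2O cis, I cis, F trans; H2O cis, I trans, F cis; H2O cis, I cis, F cis (chiral); H2O trans, I cis, F cis.

5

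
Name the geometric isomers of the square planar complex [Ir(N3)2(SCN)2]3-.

cis and trans

A square has two trans pairs of vertices; adjacent vertices are cis.
There are 2 geometric isomers: N3 cis; N3 trans.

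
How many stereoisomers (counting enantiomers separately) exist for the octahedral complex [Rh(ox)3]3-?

2

The six octahedral sites form three mutually perpendicular trans pairs.
Each ox is bidentate and must span two cis positions.
Only one geometric arrangement is possible; it has no improper symmetry element, so it exists as a pair of enantiomers (2 stereoisomers).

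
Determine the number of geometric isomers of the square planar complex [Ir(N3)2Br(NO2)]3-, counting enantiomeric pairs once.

The distinct arrangements are (2 in all): N3 cis; N3 trans.

2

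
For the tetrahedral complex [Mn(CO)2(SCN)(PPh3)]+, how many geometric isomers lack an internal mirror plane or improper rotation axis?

0

In a tetrahedral complex all four positions are equivalent and every pair of ligands is adjacent — there is no cis/trans distinction.
Only one geometric arrangement is possible.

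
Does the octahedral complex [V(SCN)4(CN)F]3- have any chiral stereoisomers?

In an octahedral complex each vertex has one trans partner and four cis neighbours.
The distinct arrangements are (2 in all): CN and F mutually trans; CN and F mutually cis.
Each arrangement has an internal mirror plane or centre of symmetry, so none is chiral.

no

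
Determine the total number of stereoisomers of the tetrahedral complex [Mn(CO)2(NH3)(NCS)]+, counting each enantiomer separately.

Only one geometric arrangement is possible.

1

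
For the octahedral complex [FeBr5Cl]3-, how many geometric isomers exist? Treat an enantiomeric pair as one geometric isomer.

1

An octahedron has six vertices in three trans pairs; every non-trans pair is cis.
Only one geometric arrangement is possible.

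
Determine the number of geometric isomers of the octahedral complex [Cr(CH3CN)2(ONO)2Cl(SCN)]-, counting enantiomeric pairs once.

6

An octahedron has six vertices in three trans pairs; every non-trans pair is cis.
Working through the distinct placements yields 6 geometric isomers: CH3CN trans, ONO cis; CH3CN trans, ONO trans; CH3CN cis, ONO cis (3 arrangements, 2 chiral); CH3CN cis, ONO trans.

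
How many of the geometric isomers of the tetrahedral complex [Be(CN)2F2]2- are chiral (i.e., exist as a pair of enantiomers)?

0

All four vertices of a tetrahedron are equivalent and mutually adjacent, so cis/trans isomerism cannot arise.
Only one geometric arrangement is possible.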